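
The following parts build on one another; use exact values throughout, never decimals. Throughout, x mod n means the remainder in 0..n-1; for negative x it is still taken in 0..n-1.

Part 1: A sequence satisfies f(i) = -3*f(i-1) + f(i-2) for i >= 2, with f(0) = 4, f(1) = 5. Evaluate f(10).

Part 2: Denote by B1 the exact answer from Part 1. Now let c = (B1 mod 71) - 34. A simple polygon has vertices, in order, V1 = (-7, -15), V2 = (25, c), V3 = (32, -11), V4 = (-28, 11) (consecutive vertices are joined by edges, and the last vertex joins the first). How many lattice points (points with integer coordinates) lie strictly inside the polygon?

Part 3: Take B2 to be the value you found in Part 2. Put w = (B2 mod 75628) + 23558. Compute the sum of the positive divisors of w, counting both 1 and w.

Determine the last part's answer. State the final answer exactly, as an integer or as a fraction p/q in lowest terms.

55260

Part 1: f(2) = -3*(5) + 1*(4) = -11; iterating: f(2)=-11, f(3)=38, f(4)=-125, f(5)=413, f(6)=-1364, f(7)=4505, f(8)=-14879, f(9)=49142, f(10)=-162305; answer -162305
Part 2: B1 = -162305; c = -33; cross terms: (-7*-33 - 25*-15)=606, (25*-11 - 32*-33)=781, (32*11 - -28*-11)=44, (-28*-15 - -7*11)=497; twice the area = |1928| = 1928; area = 964; boundary points = 2 + 1 + 2 + 1 = 6; strictly interior points = area - boundary/2 + 1 = 962; answer 962
Part 3: B2 = 962; w = 24520; 24520 = 2^3 * 5 * 613; sigma = (1 + 2 + 4 + 8) * (1 + 5) * (1 + 613) = 15 * 6 * 614 = 55260; answer 55260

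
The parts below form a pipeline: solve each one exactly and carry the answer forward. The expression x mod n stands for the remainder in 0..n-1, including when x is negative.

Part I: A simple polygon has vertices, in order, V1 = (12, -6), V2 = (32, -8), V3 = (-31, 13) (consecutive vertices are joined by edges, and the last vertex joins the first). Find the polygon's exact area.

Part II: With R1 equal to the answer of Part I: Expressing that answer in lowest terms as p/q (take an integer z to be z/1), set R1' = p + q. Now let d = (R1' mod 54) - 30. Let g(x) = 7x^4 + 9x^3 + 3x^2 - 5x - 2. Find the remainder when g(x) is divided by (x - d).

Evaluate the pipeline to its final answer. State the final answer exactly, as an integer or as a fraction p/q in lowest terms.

Part I: cross terms: (12*-8 - 32*-6)=96, (32*13 - -31*-8)=168, (-31*-6 - 12*13)=30; twice the area = |294| = 294; area = 147; answer 147
Part II: R1 = 147; threaded value p + q = 148; d = 10; remainder = value at the root: 7*(10)^4 + 9*(10)^3 + 3*(10)^2 - 5*(10)^1 - 2 = (70000) + (9000) + (300) + (-50) + (-2) = 79248; answer 79248

79248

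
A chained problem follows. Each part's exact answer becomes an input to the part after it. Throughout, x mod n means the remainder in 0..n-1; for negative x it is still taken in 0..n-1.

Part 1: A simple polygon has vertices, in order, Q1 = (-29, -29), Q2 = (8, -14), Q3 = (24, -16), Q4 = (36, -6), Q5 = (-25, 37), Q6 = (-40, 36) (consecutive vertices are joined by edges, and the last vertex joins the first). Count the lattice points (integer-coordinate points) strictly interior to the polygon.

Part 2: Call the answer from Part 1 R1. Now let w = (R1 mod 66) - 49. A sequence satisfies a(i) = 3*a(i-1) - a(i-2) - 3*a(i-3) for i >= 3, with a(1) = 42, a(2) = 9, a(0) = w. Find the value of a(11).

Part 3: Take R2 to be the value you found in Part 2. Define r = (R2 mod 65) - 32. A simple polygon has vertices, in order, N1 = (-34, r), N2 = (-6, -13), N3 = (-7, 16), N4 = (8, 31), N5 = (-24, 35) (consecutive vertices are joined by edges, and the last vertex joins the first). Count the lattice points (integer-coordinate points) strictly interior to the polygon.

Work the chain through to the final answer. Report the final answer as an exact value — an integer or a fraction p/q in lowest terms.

Part 1: cross terms: (-29*-14 - 8*-29)=638, (8*-16 - 24*-14)=208, (24*-6 - 36*-16)=432, (36*37 - -25*-6)=1182, (-25*36 - -40*37)=580, (-40*-29 - -29*36)=2204; twice the area = |5244| = 5244; area = 2622; boundary points = 1 + 2 + 2 + 1 + 1 + 1 = 8; strictly interior points = area - boundary/2 + 1 = 2619; answer 2619
Part 2: R1 = 2619; w = -4; a(3) = 3*(9) - 1*(42) - 3*(-4) = -3; iterating: a(3)=-3, a(4)=-144, a(5)=-456, a(6)=-1215, a(7)=-2757, a(8)=-5688, a(9)=-10662, a(10)=-18027, a(11)=-26355; answer -26355
Part 3: R2 = -26355; r = 3; cross terms: (-34*-13 - -6*3)=460, (-6*16 - -7*-13)=-187, (-7*31 - 8*16)=-345, (8*35 - -24*31)=1024, (-24*3 - -34*35)=1118; twice the area = |2070| = 2070; area = 1035; boundary points = 4 + 1 + 15 + 4 + 2 = 26; strictly interior points = area - boundary/2 + 1 = 1023; answer 1023

1023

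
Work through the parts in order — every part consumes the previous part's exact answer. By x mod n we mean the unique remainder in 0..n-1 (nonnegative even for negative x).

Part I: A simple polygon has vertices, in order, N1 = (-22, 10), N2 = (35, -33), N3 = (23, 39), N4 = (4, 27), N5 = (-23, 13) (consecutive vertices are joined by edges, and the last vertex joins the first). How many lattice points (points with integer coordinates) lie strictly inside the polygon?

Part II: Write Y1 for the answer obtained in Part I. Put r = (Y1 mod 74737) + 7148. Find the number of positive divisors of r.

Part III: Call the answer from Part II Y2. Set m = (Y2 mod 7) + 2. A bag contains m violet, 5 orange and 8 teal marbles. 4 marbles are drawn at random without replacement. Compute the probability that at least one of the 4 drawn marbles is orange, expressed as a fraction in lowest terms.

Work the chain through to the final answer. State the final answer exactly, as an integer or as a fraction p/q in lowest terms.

469/612

Part I: cross terms: (-22*-33 - 35*10)=376, (35*39 - 23*-33)=2124, (23*27 - 4*39)=465, (4*13 - -23*27)=673, (-23*10 - -22*13)=56; twice the area = |3694| = 3694; area = 1847; boundary points = 1 + 12 + 1 + 1 + 1 = 16; strictly interior points = area - boundary/2 + 1 = 1840; answer 1840
Part II: Y1 = 1840; r = 8988; 8988 = 2^2 * 3 * 7 * 107; number of divisors = (2+1) * (1+1) * (1+1) * (1+1) = 24; answer 24
Part III: Y2 = 24; m = 5; total draws C(18,4) = 3060; complement C(13,4) = 715; favorable 3060 - 715 = 2345; P = 469/612; answer 469/612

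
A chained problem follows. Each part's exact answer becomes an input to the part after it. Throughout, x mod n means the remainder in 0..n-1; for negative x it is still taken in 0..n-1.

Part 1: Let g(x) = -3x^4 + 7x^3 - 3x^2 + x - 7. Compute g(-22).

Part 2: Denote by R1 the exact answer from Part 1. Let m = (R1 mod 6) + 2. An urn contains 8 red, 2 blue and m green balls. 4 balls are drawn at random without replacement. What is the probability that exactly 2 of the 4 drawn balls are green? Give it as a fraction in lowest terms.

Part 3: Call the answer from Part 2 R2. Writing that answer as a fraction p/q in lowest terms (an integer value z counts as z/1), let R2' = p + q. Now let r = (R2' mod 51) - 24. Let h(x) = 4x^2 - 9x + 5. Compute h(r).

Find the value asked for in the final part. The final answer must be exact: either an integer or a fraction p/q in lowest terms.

Part 1: -3*(-22)^4 + 7*(-22)^3 - 3*(-22)^2 + 1*(-22)^1 - 7 = (-702768) + (-74536) + (-1452) + (-22) + (-7) = -778785; answer -778785
Part 2: R1 = -778785; m = 5; total draws C(15,4) = 1365; favorable C(5,2)*C(10,2) = 450; P = 30/91; answer 30/91
Part 3: R2 = 30/91; threaded value p + q = 121; r = -5; 4*(-5)^2 - 9*(-5)^1 + 5 = (100) + (45) + (5) = 150; answer 150

150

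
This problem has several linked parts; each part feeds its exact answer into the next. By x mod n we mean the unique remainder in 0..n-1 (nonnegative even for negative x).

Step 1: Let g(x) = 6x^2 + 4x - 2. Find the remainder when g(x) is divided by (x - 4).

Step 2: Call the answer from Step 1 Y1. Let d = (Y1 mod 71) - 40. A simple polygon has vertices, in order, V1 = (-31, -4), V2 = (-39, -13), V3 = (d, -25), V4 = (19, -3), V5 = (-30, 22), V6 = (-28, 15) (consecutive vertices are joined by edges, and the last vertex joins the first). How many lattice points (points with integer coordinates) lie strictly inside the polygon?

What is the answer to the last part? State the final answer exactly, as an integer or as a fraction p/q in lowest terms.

Step 1: remainder = value at the root: 6*(4)^2 + 4*(4)^1 - 2 = (96) + (16) + (-2) = 110; answer 110
Step 2: Y1 = 110; d = -1; cross terms: (-31*-13 - -39*-4)=247, (-39*-25 - -1*-13)=962, (-1*-3 - 19*-25)=478, (19*22 - -30*-3)=328, (-30*15 - -28*22)=166, (-28*-4 - -31*15)=577; twice the area = |2758| = 2758; area = 1379; boundary points = 1 + 2 + 2 + 1 + 1 + 1 = 8; strictly interior points = area - boundary/2 + 1 = 1376; answer 1376

1376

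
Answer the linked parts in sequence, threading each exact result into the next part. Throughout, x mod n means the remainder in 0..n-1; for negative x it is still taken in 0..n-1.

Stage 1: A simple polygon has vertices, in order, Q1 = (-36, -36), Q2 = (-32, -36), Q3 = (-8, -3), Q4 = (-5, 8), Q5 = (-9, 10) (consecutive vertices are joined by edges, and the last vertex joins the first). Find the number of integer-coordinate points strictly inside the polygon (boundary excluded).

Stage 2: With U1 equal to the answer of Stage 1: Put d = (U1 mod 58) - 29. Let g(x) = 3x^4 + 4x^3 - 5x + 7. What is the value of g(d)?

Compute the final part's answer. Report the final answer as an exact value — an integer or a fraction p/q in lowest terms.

Stage 1: cross terms: (-36*-36 - -32*-36)=144, (-32*-3 - -8*-36)=-192, (-8*8 - -5*-3)=-79, (-5*10 - -9*8)=22, (-9*-36 - -36*10)=684; twice the area = |579| = 579; area = 579/2; boundary points = 4 + 3 + 1 + 2 + 1 = 11; strictly interior points = area - boundary/2 + 1 = 285; answer 285
Stage 2: U1 = 285; d = 24; 3*(24)^4 + 4*(24)^3 - 5*(24)^1 + 7 = (995328) + (55296) + (-120) + (7) = 1050511; answer 1050511

1050511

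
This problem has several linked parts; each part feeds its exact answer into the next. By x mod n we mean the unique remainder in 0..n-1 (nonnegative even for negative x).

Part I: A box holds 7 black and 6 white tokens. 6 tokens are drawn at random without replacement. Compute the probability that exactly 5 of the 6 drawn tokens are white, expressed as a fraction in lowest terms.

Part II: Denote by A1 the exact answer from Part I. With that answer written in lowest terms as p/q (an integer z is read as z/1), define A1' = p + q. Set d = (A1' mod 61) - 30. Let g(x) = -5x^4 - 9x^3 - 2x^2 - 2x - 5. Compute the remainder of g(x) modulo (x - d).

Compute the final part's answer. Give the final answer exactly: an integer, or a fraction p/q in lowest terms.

Part I: total draws C(13,6) = 1716; favorable C(6,5)*C(7,1) = 42; P = 7/286; answer 7/286
Part II: A1 = 7/286; threaded value p + q = 293; d = 19; remainder = value at the root: -5*(19)^4 - 9*(19)^3 - 2*(19)^2 - 2*(19)^1 - 5 = (-651605) + (-61731) + (-722) + (-38) + (-5) = -714101; answer -714101

-714101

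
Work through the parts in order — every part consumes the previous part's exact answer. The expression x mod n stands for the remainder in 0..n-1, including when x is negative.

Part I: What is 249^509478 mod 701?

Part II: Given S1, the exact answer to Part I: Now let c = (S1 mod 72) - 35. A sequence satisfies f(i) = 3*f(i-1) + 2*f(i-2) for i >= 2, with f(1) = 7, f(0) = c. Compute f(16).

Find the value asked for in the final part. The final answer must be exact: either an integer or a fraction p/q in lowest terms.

Part I: squarings mod 701: 249^1=249, 249^2=313, 249^4=530, 249^8=500, 249^16=444, 249^32=155, 249^64=191, 249^128=29, 249^256=140, 249^512=673, 249^1024=83, 249^2048=580, 249^4096=621, 249^8192=91, 249^16384=570, 249^32768=337, 249^65536=7, 249^131072=49, 249^262144=298; 249^509478 = 249^2 * 249^4 * 249^32 * 249^512 * 249^1024 * 249^16384 * 249^32768 * 249^65536 * 249^131072 * 249^262144 = 64 (mod 701); answer 64
Part II: S1 = 64; c = 29; f(2) = 3*(7) + 2*(29) = 79; iterating: f(2)=79, f(3)=251, f(4)=911, f(5)=3235, f(6)=11527, f(7)=41051, f(8)=146207, f(9)=520723, f(10)=1854583, f(11)=6605195, f(12)=23524751, f(13)=83784643, f(14)=298403431, f(15)=1062779579, f(16)=3785145599; answer 3785145599

3785145599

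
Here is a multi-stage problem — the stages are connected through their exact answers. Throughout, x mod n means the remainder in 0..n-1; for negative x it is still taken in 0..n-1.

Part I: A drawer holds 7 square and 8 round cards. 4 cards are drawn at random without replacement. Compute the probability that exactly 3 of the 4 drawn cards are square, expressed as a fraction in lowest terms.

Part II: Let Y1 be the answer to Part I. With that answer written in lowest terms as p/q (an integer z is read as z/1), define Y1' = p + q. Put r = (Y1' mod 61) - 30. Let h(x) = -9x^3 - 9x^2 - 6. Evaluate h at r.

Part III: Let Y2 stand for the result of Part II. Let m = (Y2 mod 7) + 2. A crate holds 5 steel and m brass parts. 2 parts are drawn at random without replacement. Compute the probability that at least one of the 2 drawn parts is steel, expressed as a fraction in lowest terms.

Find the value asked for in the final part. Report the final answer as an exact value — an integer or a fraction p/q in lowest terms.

Part I: total draws C(15,4) = 1365; favorable C(7,3)*C(8,1) = 280; P = 8/39; answer 8/39
Part II: Y1 = 8/39; threaded value p + q = 47; r = 17; -9*(17)^3 - 9*(17)^2 - 6 = (-44217) + (-2601) + (-6) = -46824; answer -46824
Part III: Y2 = -46824; m = 8; total draws C(13,2) = 78; complement C(8,2) = 28; favorable 78 - 28 = 50; P = 25/39; answer 25/39

25/39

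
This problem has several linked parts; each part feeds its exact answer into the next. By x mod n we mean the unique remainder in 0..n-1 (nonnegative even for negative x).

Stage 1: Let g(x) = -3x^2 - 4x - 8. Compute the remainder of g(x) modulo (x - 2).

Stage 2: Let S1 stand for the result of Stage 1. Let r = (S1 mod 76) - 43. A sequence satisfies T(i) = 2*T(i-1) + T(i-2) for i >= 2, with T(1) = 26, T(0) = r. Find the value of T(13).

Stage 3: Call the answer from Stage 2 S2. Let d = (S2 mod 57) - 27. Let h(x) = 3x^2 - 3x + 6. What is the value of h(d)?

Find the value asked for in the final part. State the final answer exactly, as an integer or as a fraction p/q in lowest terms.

474

Stage 1: remainder = value at the root: -3*(2)^2 - 4*(2)^1 - 8 = (-12) + (-8) + (-8) = -28; answer -28
Stage 2: S1 = -28; r = 5; T(2) = 2*(26) + 1*(5) = 57; iterating: T(2)=57, T(3)=140, T(4)=337, T(5)=814, T(6)=1965, T(7)=4744, T(8)=11453, T(9)=27650, T(10)=66753, T(11)=161156, T(12)=389065, T(13)=939286; answer 939286
Stage 3: S2 = 939286; d = 13; 3*(13)^2 - 3*(13)^1 + 6 = (507) + (-39) + (6) = 474; answer 474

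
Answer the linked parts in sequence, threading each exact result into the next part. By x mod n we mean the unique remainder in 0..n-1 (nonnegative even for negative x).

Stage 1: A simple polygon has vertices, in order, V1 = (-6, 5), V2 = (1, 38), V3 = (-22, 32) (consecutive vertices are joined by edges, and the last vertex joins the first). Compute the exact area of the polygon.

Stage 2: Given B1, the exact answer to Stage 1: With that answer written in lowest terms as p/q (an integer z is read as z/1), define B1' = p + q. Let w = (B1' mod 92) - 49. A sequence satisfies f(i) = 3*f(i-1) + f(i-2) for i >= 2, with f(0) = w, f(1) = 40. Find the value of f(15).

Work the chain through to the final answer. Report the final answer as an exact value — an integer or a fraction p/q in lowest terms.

805930318

Stage 1: cross terms: (-6*38 - 1*5)=-233, (1*32 - -22*38)=868, (-22*5 - -6*32)=82; twice the area = |717| = 717; area = 717/2; answer 717/2
Stage 2: B1 = 717/2; threaded value p + q = 719; w = 26; f(2) = 3*(40) + 1*(26) = 146; iterating: f(2)=146, f(3)=478, f(4)=1580, f(5)=5218, f(6)=17234, f(7)=56920, f(8)=187994, f(9)=620902, f(10)=2050700, f(11)=6773002, f(12)=22369706, f(13)=73882120, f(14)=244016066, f(15)=805930318; answer 805930318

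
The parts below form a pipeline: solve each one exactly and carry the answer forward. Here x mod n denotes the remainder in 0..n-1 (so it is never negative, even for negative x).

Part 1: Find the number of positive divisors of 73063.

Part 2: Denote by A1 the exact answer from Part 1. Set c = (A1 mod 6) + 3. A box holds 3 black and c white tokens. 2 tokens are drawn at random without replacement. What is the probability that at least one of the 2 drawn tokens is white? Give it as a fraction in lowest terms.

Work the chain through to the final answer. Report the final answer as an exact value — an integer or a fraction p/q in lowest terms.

25/28

Part 1: 73063 is prime, so its only divisors are 1 and 73063; count = 2; answer 2
Part 2: A1 = 2; c = 5; total draws C(8,2) = 28; complement C(3,2) = 3; favorable 28 - 3 = 25; P = 25/28; answer 25/28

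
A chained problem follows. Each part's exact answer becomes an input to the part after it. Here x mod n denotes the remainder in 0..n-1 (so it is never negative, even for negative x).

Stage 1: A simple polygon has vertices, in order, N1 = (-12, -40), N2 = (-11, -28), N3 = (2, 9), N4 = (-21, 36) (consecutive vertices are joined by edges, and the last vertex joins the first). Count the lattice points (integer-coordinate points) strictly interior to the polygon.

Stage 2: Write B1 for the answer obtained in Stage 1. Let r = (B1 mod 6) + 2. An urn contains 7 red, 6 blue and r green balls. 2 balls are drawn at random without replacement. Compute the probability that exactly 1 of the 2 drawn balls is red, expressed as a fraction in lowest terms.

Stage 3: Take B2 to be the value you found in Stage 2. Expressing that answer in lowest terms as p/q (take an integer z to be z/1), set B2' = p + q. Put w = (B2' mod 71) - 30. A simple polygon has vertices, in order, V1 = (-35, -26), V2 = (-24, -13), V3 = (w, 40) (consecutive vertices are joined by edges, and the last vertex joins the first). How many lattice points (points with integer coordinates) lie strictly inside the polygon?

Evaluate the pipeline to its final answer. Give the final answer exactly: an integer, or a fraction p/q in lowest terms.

122

Stage 1: cross terms: (-12*-28 - -11*-40)=-104, (-11*9 - 2*-28)=-43, (2*36 - -21*9)=261, (-21*-40 - -12*36)=1272; twice the area = |1386| = 1386; area = 693; boundary points = 1 + 1 + 1 + 1 = 4; strictly interior points = area - boundary/2 + 1 = 692; answer 692
Stage 2: B1 = 692; r = 4; total draws C(17,2) = 136; favorable C(7,1)*C(10,1) = 70; P = 35/68; answer 35/68
Stage 3: B2 = 35/68; threaded value p + q = 103; w = 2; cross terms: (-35*-13 - -24*-26)=-169, (-24*40 - 2*-13)=-934, (2*-26 - -35*40)=1348; twice the area = |245| = 245; area = 245/2; boundary points = 1 + 1 + 1 = 3; strictly interior points = area - boundary/2 + 1 = 122; answer 122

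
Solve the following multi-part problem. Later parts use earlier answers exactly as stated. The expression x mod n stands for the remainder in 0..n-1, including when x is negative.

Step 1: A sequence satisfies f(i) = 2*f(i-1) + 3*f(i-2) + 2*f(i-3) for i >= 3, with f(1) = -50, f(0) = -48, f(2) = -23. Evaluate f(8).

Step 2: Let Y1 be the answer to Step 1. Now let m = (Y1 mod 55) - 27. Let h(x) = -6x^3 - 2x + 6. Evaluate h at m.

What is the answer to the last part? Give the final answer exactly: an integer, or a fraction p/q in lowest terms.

Step 1: f(3) = 2*(-23) + 3*(-50) + 2*(-48) = -292; iterating: f(3)=-292, f(4)=-753, f(5)=-2428, f(6)=-7699, f(7)=-24188, f(8)=-76329; answer -76329
Step 2: Y1 = -76329; m = -16; -6*(-16)^3 - 2*(-16)^1 + 6 = (24576) + (32) + (6) = 24614; answer 24614

24614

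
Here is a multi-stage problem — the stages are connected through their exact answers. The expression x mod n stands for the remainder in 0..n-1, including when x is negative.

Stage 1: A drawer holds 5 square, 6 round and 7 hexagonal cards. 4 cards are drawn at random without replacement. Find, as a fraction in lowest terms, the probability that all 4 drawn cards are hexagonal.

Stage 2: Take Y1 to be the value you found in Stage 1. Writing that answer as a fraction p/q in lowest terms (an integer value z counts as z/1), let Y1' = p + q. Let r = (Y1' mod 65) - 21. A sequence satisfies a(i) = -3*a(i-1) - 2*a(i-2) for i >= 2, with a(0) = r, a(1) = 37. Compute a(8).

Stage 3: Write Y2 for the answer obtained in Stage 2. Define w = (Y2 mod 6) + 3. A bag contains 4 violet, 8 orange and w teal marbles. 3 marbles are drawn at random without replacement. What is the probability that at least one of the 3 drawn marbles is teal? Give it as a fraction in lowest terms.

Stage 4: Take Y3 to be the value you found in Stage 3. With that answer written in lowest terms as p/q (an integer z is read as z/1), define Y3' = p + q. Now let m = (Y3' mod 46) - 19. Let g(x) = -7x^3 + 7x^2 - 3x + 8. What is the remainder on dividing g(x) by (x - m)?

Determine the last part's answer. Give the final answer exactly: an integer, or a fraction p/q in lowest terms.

-118370

Stage 1: total draws C(18,4) = 3060; favorable C(7,4) = 35; P = 7/612; answer 7/612
Stage 2: Y1 = 7/612; threaded value p + q = 619; r = 13; a(2) = -3*(37) - 2*(13) = -137; iterating: a(2)=-137, a(3)=337, a(4)=-737, a(5)=1537, a(6)=-3137, a(7)=6337, a(8)=-12737; answer -12737
Stage 3: Y2 = -12737; w = 4; total draws C(16,3) = 560; complement C(12,3) = 220; favorable 560 - 220 = 340; P = 17/28; answer 17/28
Stage 4: Y3 = 17/28; threaded value p + q = 45; m = 26; remainder = value at the root: -7*(26)^3 + 7*(26)^2 - 3*(26)^1 + 8 = (-123032) + (4732) + (-78) + (8) = -118370; answer -118370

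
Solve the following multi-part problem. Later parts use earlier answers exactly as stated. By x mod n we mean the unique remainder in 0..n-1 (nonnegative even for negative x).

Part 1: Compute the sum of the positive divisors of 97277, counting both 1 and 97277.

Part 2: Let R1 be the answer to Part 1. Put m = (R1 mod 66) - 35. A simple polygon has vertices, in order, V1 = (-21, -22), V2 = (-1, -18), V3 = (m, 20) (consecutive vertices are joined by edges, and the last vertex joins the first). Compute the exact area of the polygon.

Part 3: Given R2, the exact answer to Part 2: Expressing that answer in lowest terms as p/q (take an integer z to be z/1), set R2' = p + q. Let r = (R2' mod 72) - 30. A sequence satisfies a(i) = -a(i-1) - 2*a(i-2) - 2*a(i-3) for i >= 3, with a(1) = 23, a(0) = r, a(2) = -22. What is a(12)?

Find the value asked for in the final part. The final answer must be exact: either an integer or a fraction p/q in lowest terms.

968

Part 1: 97277 = 89 * 1093; sigma = (1 + 89) * (1 + 1093) = 90 * 1094 = 98460; answer 98460
Part 2: R1 = 98460; m = 19; cross terms: (-21*-18 - -1*-22)=356, (-1*20 - 19*-18)=322, (19*-22 - -21*20)=2; twice the area = |680| = 680; area = 340; answer 340
Part 3: R2 = 340; threaded value p + q = 341; r = 23; a(3) = -1*(-22) - 2*(23) - 2*(23) = -70; iterating: a(3)=-70, a(4)=68, a(5)=116, a(6)=-112, a(7)=-256, a(8)=248, a(9)=488, a(10)=-472, a(11)=-1000, a(12)=968; answer 968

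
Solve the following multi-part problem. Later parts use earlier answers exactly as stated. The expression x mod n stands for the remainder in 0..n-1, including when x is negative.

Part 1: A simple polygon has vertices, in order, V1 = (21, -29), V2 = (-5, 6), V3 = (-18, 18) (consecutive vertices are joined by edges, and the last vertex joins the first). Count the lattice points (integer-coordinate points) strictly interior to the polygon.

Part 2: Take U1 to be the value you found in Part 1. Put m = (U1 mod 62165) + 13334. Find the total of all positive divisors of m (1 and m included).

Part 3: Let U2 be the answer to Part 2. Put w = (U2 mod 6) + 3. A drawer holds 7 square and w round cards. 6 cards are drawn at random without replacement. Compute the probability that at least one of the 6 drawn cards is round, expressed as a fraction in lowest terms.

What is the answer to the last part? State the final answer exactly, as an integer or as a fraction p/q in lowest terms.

29/30

Part 1: cross terms: (21*6 - -5*-29)=-19, (-5*18 - -18*6)=18, (-18*-29 - 21*18)=144; twice the area = |143| = 143; area = 143/2; boundary points = 1 + 1 + 1 = 3; strictly interior points = area - boundary/2 + 1 = 71; answer 71
Part 2: U1 = 71; m = 13405; 13405 = 5 * 7 * 383; sigma = (1 + 5) * (1 + 7) * (1 + 383) = 6 * 8 * 384 = 18432; answer 18432
Part 3: U2 = 18432; w = 3; total draws C(10,6) = 210; complement C(7,6) = 7; favorable 210 - 7 = 203; P = 29/30; answer 29/30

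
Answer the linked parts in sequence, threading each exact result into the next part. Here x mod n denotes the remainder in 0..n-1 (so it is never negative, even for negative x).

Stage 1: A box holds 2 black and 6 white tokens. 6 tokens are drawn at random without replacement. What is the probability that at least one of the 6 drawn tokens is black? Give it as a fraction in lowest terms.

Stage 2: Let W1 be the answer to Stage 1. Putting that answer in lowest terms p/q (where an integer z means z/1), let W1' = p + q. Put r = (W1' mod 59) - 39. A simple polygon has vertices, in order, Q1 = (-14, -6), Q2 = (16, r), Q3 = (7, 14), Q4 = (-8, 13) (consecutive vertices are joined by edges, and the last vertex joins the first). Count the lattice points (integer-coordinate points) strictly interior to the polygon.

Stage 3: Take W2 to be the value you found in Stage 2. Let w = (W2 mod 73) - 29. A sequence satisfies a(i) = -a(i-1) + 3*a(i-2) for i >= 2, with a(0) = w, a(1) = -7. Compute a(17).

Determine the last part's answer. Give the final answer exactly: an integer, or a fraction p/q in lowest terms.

Stage 1: total draws C(8,6) = 28; complement C(6,6) = 1; favorable 28 - 1 = 27; P = 27/28; answer 27/28
Stage 2: W1 = 27/28; threaded value p + q = 55; r = 16; cross terms: (-14*16 - 16*-6)=-128, (16*14 - 7*16)=112, (7*13 - -8*14)=203, (-8*-6 - -14*13)=230; twice the area = |417| = 417; area = 417/2; boundary points = 2 + 1 + 1 + 1 = 5; strictly interior points = area - boundary/2 + 1 = 207; answer 207
Stage 3: W2 = 207; w = 32; a(2) = -1*(-7) + 3*(32) = 103; iterating: a(2)=103, a(3)=-124, a(4)=433, a(5)=-805, a(6)=2104, a(7)=-4519, a(8)=10831, a(9)=-24388, a(10)=56881, a(11)=-130045, a(12)=300688, a(13)=-690823, a(14)=1592887, a(15)=-3665356, a(16)=8444017, a(17)=-19440085; answer -19440085

-19440085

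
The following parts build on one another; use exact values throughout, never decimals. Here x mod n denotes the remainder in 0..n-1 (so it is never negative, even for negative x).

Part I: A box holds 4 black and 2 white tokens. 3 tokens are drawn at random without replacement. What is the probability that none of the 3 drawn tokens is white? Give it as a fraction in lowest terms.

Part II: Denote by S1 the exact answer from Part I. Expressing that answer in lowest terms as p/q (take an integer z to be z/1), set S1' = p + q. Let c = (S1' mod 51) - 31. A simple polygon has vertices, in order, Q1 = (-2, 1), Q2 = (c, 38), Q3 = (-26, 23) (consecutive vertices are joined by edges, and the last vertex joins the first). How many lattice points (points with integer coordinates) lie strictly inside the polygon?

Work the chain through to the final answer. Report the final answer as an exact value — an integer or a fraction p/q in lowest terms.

190

Part I: total draws C(6,3) = 20; favorable C(4,3) = 4; P = 1/5; answer 1/5
Part II: S1 = 1/5; threaded value p + q = 6; c = -25; cross terms: (-2*38 - -25*1)=-51, (-25*23 - -26*38)=413, (-26*1 - -2*23)=20; twice the area = |382| = 382; area = 191; boundary points = 1 + 1 + 2 = 4; strictly interior points = area - boundary/2 + 1 = 190; answer 190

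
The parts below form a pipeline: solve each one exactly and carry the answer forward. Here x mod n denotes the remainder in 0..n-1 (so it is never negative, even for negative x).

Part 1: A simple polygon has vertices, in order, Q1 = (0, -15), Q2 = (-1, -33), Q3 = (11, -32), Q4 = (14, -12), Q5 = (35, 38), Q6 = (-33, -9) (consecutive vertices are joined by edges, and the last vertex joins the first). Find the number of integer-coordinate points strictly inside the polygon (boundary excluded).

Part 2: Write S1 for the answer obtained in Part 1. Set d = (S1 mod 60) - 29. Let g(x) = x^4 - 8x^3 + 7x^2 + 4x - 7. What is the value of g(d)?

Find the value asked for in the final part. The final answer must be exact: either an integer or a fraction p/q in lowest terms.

Part 1: cross terms: (0*-33 - -1*-15)=-15, (-1*-32 - 11*-33)=395, (11*-12 - 14*-32)=316, (14*38 - 35*-12)=952, (35*-9 - -33*38)=939, (-33*-15 - 0*-9)=495; twice the area = |3082| = 3082; area = 1541; boundary points = 1 + 1 + 1 + 1 + 1 + 3 = 8; strictly interior points = area - boundary/2 + 1 = 1538; answer 1538
Part 2: S1 = 1538; d = 9; 1*(9)^4 - 8*(9)^3 + 7*(9)^2 + 4*(9)^1 - 7 = (6561) + (-5832) + (567) + (36) + (-7) = 1325; answer 1325

1325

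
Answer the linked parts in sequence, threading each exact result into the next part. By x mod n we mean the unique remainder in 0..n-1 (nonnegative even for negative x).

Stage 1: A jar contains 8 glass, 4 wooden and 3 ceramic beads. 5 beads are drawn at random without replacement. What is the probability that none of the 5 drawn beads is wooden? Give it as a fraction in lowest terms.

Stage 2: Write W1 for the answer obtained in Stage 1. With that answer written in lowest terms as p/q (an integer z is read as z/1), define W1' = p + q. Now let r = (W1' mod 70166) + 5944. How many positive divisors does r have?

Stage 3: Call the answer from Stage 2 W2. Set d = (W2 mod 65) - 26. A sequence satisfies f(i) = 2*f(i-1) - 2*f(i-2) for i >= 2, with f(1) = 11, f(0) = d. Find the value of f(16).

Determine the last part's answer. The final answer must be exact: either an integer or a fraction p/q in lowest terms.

Stage 1: total draws C(15,5) = 3003; favorable C(11,5) = 462; P = 2/13; answer 2/13
Stage 2: W1 = 2/13; threaded value p + q = 15; r = 5959; 5959 = 59 * 101; number of divisors = (1+1) * (1+1) = 4; answer 4
Stage 3: W2 = 4; d = -22; f(2) = 2*(11) - 2*(-22) = 66; iterating: f(2)=66, f(3)=110, f(4)=88, f(5)=-44, f(6)=-264, f(7)=-440, f(8)=-352, f(9)=176, f(10)=1056, f(11)=1760, f(12)=1408, f(13)=-704, f(14)=-4224, f(15)=-7040, f(16)=-5632; answer -5632

-5632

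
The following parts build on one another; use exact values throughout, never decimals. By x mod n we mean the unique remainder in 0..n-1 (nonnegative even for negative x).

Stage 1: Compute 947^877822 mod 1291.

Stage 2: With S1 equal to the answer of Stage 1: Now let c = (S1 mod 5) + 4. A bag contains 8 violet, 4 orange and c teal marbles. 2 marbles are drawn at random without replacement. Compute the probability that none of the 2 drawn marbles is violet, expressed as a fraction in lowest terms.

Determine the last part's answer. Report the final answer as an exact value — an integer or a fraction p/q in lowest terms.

7/30

Stage 1: squarings mod 1291: 947^1=947, 947^2=855, 947^4=319, 947^8=1063, 947^16=344, 947^32=855, 947^64=319, 947^128=1063, 947^256=344, 947^512=855, 947^1024=319, 947^2048=1063, 947^4096=344, 947^8192=855, 947^16384=319, 947^32768=1063, 947^65536=344, 947^131072=855, 947^262144=319, 947^524288=1063; 947^877822 = 947^2 * 947^4 * 947^8 * 947^16 * 947^32 * 947^64 * 947^128 * 947^1024 * 947^8192 * 947^16384 * 947^65536 * 947^262144 * 947^524288 = 855 (mod 1291); answer 855
Stage 2: S1 = 855; c = 4; total draws C(16,2) = 120; favorable C(8,2) = 28; P = 7/30; answer 7/30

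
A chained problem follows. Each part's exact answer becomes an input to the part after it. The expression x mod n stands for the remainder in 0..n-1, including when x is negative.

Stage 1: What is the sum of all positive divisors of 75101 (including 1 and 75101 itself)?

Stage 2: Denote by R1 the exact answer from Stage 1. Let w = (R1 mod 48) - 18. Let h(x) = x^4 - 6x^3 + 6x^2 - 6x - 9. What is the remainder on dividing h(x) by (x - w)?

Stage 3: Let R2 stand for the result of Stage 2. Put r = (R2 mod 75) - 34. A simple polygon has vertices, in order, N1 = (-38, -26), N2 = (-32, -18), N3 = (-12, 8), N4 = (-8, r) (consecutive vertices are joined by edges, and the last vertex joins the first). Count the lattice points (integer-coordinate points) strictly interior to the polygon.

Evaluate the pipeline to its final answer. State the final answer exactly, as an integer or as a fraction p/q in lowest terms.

341

Stage 1: 75101 = 13 * 53 * 109; sigma = (1 + 13) * (1 + 53) * (1 + 109) = 14 * 54 * 110 = 83160; answer 83160
Stage 2: R1 = 83160; w = 6; remainder = value at the root: 1*(6)^4 - 6*(6)^3 + 6*(6)^2 - 6*(6)^1 - 9 = (1296) + (-1296) + (216) + (-36) + (-9) = 171; answer 171
Stage 3: R2 = 171; r = -13; cross terms: (-38*-18 - -32*-26)=-148, (-32*8 - -12*-18)=-472, (-12*-13 - -8*8)=220, (-8*-26 - -38*-13)=-286; twice the area = |-686| = 686; area = 343; boundary points = 2 + 2 + 1 + 1 = 6; strictly interior points = area - boundary/2 + 1 = 341; answer 341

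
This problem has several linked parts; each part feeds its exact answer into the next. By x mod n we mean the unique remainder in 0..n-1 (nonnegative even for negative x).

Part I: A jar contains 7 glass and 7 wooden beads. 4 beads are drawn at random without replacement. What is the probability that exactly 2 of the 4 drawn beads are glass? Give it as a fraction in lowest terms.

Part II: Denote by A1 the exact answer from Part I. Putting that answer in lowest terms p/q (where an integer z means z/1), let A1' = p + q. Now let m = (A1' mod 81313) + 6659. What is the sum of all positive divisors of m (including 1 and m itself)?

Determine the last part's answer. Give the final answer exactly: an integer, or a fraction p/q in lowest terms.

Part I: total draws C(14,4) = 1001; favorable C(7,2)*C(7,2) = 441; P = 63/143; answer 63/143
Part II: A1 = 63/143; threaded value p + q = 206; m = 6865; 6865 = 5 * 1373; sigma = (1 + 5) * (1 + 1373) = 6 * 1374 = 8244; answer 8244

8244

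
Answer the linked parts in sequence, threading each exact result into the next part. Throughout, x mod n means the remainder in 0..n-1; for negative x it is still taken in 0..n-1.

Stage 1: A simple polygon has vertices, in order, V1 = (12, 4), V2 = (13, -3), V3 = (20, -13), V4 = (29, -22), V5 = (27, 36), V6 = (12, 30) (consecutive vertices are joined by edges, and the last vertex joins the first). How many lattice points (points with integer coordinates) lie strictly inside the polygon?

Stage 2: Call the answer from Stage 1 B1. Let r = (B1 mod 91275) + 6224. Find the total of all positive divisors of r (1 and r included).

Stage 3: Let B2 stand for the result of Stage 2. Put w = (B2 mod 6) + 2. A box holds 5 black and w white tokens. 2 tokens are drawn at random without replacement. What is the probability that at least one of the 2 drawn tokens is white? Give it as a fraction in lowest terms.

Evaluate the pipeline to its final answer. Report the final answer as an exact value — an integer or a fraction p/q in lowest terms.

11/21

Stage 1: cross terms: (12*-3 - 13*4)=-88, (13*-13 - 20*-3)=-109, (20*-22 - 29*-13)=-63, (29*36 - 27*-22)=1638, (27*30 - 12*36)=378, (12*4 - 12*30)=-312; twice the area = |1444| = 1444; area = 722; boundary points = 1 + 1 + 9 + 2 + 3 + 26 = 42; strictly interior points = area - boundary/2 + 1 = 702; answer 702
Stage 2: B1 = 702; r = 6926; 6926 = 2 * 3463; sigma = (1 + 2) * (1 + 3463) = 3 * 3464 = 10392; answer 10392
Stage 3: B2 = 10392; w = 2; total draws C(7,2) = 21; complement C(5,2) = 10; favorable 21 - 10 = 11; P = 11/21; answer 11/21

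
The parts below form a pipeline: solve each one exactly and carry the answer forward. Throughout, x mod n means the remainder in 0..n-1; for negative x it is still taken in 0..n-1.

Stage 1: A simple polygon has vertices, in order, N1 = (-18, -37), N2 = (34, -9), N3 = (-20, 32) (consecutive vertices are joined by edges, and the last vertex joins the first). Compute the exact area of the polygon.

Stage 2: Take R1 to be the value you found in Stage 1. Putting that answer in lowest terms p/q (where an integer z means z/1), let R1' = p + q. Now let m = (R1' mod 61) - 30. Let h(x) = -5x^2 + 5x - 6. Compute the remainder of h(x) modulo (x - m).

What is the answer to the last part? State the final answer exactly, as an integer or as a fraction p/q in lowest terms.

-2766

Stage 1: cross terms: (-18*-9 - 34*-37)=1420, (34*32 - -20*-9)=908, (-20*-37 - -18*32)=1316; twice the area = |3644| = 3644; area = 1822; answer 1822
Stage 2: R1 = 1822; threaded value p + q = 1823; m = 24; remainder = value at the root: -5*(24)^2 + 5*(24)^1 - 6 = (-2880) + (120) + (-6) = -2766; answer -2766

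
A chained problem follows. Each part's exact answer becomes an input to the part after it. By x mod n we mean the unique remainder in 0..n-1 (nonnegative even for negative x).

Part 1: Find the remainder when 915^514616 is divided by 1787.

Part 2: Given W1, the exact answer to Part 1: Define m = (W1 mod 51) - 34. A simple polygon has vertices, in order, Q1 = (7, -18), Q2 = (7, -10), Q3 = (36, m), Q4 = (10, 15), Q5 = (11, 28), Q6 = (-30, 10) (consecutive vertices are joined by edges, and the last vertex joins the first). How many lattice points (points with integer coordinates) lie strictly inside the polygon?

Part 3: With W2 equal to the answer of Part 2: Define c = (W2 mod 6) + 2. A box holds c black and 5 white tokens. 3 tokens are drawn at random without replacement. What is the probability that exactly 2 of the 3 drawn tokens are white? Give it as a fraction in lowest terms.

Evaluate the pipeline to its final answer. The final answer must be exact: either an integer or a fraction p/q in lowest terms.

Part 1: squarings mod 1787: 915^1=915, 915^2=909, 915^4=687, 915^8=201, 915^16=1087, 915^32=362, 915^64=593, 915^128=1397, 915^256=205, 915^512=924, 915^1024=1377, 915^2048=122, 915^4096=588, 915^8192=853, 915^16384=300, 915^32768=650, 915^65536=768, 915^131072=114, 915^262144=487; 915^514616 = 915^8 * 915^16 * 915^32 * 915^512 * 915^2048 * 915^4096 * 915^16384 * 915^32768 * 915^65536 * 915^131072 * 915^262144 = 490 (mod 1787); answer 490
Part 2: W1 = 490; m = -3; cross terms: (7*-10 - 7*-18)=56, (7*-3 - 36*-10)=339, (36*15 - 10*-3)=570, (10*28 - 11*15)=115, (11*10 - -30*28)=950, (-30*-18 - 7*10)=470; twice the area = |2500| = 2500; area = 1250; boundary points = 8 + 1 + 2 + 1 + 1 + 1 = 14; strictly interior points = area - boundary/2 + 1 = 1244; answer 1244
Part 3: W2 = 1244; c = 4; total draws C(9,3) = 84; favorable C(5,2)*C(4,1) = 40; P = 10/21; answer 10/21

10/21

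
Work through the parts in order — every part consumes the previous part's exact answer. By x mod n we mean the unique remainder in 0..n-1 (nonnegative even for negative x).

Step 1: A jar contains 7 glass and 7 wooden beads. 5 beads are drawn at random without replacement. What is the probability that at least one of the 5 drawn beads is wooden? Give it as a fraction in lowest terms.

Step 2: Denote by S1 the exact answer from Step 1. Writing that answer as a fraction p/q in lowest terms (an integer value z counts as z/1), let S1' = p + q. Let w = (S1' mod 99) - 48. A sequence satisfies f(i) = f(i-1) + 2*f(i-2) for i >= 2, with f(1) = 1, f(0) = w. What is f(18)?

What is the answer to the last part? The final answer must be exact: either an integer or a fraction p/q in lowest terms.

Step 1: total draws C(14,5) = 2002; complement C(7,5) = 21; favorable 2002 - 21 = 1981; P = 283/286; answer 283/286
Step 2: S1 = 283/286; threaded value p + q = 569; w = 26; f(2) = 1*(1) + 2*(26) = 53; iterating: f(2)=53, f(3)=55, f(4)=161, f(5)=271, f(6)=593, f(7)=1135, f(8)=2321, f(9)=4591, f(10)=9233, f(11)=18415, f(12)=36881, f(13)=73711, f(14)=147473, f(15)=294895, f(16)=589841, f(17)=1179631, f(18)=2359313; answer 2359313

2359313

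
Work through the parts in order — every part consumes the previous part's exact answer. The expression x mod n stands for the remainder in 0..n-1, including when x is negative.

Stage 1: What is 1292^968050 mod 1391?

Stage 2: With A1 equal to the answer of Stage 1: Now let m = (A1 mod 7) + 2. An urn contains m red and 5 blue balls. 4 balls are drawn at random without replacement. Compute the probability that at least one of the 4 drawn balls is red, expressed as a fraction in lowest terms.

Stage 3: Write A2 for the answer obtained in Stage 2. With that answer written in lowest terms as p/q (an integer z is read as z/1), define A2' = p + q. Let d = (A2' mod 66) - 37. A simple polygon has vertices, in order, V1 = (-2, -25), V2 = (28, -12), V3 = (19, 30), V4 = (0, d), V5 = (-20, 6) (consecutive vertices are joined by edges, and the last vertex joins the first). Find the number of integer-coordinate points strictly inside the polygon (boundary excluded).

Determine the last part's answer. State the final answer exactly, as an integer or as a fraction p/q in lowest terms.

759

Stage 1: squarings mod 1391: 1292^1=1292, 1292^2=64, 1292^4=1314, 1292^8=365, 1292^16=1080, 1292^32=742, 1292^64=1119, 1292^128=261, 1292^256=1353, 1292^512=53, 1292^1024=27, 1292^2048=729, 1292^4096=79, 1292^8192=677, 1292^16384=690, 1292^32768=378, 1292^65536=1002, 1292^131072=1093, 1292^262144=1171, 1292^524288=1106; 1292^968050 = 1292^2 * 1292^16 * 1292^32 * 1292^64 * 1292^256 * 1292^1024 * 1292^16384 * 1292^32768 * 1292^131072 * 1292^262144 * 1292^524288 = 402 (mod 1391); answer 402
Stage 2: A1 = 402; m = 5; total draws C(10,4) = 210; complement C(5,4) = 5; favorable 210 - 5 = 205; P = 41/42; answer 41/42
Stage 3: A2 = 41/42; threaded value p + q = 83; d = -20; cross terms: (-2*-12 - 28*-25)=724, (28*30 - 19*-12)=1068, (19*-20 - 0*30)=-380, (0*6 - -20*-20)=-400, (-20*-25 - -2*6)=512; twice the area = |1524| = 1524; area = 762; boundary points = 1 + 3 + 1 + 2 + 1 = 8; strictly interior points = area - boundary/2 + 1 = 759; answer 759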